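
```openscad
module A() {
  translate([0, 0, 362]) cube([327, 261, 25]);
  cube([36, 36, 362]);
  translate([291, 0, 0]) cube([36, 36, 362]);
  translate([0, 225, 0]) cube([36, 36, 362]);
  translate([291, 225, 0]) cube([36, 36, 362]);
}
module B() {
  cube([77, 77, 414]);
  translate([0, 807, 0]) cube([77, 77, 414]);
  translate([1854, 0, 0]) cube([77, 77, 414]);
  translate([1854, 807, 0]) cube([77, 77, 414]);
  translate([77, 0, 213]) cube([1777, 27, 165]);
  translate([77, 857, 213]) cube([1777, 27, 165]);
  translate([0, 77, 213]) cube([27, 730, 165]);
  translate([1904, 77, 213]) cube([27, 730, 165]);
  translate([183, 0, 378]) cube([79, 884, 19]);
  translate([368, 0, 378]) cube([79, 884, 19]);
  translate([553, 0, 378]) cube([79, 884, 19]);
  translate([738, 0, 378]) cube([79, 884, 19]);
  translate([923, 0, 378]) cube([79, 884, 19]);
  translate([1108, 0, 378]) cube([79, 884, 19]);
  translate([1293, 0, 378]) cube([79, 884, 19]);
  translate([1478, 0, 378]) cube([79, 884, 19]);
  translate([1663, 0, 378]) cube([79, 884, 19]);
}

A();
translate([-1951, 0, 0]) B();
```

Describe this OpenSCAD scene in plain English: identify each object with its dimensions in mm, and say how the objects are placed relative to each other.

A is a simple wooden stool: a rectangular seat 327 mm (x) by 261 mm (y), 25 mm thick, top face at z = 387 mm, on four square legs, each 36×36 mm in cross-section. The legs rest on z = 0, each flush with a corner of the seat.

B is a bed frame 1931 mm long (x) by 884 mm wide (y). Four 77×77 mm corner posts, 414 mm tall, at the corners of the footprint. Four rails of 27 mm thickness and 165 mm height run between adjacent posts with their undersides at z = 213 mm, their outer faces flush with the outside of the frame (the two x-running rails run between the posts' inner faces; the two y-running rails run between the posts' inner faces). 9 slats, each 79 mm wide (x) and 19 mm thick, lie across the top of the two x-running rails, running the full 884 mm width of the frame in y; the slats are evenly spaced along x between the inner faces of the end posts with equal gaps (rounded down to the nearest mm) at the −x end and between each pair — any rounding remainder accumulates at the +x end.

The bed frame is on the floor beside the stool on its −x side.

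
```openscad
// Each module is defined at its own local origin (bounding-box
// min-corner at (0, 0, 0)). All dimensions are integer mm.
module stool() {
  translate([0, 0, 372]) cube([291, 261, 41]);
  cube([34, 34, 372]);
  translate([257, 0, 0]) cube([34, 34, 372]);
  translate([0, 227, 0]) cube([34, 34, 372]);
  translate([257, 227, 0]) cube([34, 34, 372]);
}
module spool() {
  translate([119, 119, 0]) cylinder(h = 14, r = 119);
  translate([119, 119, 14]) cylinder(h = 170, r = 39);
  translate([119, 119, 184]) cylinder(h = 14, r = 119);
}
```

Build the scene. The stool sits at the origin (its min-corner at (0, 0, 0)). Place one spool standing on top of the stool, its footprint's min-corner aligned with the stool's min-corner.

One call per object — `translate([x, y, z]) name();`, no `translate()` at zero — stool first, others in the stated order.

stool();
translate([0, 0, 413]) spool();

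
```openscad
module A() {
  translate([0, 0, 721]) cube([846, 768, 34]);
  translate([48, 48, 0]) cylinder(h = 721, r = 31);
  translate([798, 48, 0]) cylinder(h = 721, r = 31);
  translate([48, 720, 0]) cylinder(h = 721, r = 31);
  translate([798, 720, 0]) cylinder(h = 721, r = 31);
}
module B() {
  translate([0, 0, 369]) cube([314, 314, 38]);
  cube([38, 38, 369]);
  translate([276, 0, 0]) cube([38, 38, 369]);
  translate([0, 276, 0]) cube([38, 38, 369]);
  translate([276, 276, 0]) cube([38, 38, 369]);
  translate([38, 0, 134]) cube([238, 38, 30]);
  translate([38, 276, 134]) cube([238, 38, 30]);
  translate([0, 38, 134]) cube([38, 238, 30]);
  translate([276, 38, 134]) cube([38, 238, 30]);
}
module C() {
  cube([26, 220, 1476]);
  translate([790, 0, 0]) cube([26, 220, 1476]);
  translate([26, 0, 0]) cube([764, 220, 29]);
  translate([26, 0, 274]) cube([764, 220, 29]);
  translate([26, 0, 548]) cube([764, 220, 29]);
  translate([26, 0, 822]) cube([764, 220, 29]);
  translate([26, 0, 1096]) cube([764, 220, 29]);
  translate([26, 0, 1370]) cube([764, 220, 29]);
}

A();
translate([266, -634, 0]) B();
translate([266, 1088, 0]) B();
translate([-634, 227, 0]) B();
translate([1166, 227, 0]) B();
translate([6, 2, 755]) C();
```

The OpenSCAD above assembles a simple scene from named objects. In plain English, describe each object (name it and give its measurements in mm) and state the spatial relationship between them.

A is a rectangular dining table. The top is 846×768×34 mm with its upper surface at z = 755 mm. It stands on four round legs of 62 mm diameter, each leg's bounding box inset 17 mm from the nearest pair of top edges, running from the floor to the underside of the top.

B is a four-legged stool. The seat is a 314×314×38 mm slab whose top surface is at z = 407 mm; four square legs, each 38×38 mm in cross-section, run from the floor (z = 0) to the underside of the seat, each flush with a corner of the seat. Four stretchers, 38 mm wide and 30 mm tall, connect adjacent legs with their undersides at z = 134 mm, each running between the inner faces of the legs it joins and aligned with the legs' outer faces on the other axis.

C is a bookshelf 816 mm wide overall, 220 mm deep and 1476 mm tall. The two sides are 26 mm thick vertical panels. 6 horizontal shelves of 29 mm thickness span between the inner faces of the sides; the lowest shelf sits on the floor and shelves are stacked with a clear vertical gap of 245 mm between each pair.

Four stools sit around the table at the −y, +y, −x, +x sides. The bookshelf is on top of the table.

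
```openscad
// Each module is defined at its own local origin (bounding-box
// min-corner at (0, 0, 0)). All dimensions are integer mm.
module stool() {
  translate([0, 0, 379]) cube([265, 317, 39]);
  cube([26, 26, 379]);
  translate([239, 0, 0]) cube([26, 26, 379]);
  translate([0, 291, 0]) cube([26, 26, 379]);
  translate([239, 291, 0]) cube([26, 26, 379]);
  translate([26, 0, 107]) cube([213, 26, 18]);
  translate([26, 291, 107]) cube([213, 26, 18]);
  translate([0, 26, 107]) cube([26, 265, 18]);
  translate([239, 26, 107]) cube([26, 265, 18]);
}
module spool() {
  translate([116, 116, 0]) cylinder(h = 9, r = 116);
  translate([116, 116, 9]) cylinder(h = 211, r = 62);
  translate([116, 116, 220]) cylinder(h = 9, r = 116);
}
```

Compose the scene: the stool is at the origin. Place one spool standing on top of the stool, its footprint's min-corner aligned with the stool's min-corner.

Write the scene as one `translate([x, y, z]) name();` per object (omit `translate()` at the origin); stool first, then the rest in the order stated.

stool();
translate([0, 0, 418]) spool();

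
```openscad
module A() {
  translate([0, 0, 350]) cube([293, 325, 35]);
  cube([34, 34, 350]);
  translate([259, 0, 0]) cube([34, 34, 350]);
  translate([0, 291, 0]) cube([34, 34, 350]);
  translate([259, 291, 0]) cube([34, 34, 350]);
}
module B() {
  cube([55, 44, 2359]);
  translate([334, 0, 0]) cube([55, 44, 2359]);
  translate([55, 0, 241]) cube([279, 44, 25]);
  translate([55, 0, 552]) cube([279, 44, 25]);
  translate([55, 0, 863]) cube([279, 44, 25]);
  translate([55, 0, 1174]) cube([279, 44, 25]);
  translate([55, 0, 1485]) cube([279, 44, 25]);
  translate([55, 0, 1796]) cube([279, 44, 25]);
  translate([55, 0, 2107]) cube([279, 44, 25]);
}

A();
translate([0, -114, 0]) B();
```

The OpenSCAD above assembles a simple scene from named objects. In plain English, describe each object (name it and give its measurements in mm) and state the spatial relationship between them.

A is a four-legged stool. The seat is 293×325 mm, 35 mm thick, top at z = 385 mm. It stands on four square legs, each 34×34 mm in cross-section, from z = 0 to the seat underside, each flush with a corner of the seat.

B is a wooden ladder with two side rails of 55×44 mm section and 2359 mm height, set 389 mm apart overall. Between them run 7 rectangular rungs (44 mm deep, 25 mm thick), front faces flush with the rails' −y face. The bottom of the first rung is 241 mm above the floor and each subsequent rung is 311 mm higher than the one below.

The ladder is on the floor beside the stool on its −y side.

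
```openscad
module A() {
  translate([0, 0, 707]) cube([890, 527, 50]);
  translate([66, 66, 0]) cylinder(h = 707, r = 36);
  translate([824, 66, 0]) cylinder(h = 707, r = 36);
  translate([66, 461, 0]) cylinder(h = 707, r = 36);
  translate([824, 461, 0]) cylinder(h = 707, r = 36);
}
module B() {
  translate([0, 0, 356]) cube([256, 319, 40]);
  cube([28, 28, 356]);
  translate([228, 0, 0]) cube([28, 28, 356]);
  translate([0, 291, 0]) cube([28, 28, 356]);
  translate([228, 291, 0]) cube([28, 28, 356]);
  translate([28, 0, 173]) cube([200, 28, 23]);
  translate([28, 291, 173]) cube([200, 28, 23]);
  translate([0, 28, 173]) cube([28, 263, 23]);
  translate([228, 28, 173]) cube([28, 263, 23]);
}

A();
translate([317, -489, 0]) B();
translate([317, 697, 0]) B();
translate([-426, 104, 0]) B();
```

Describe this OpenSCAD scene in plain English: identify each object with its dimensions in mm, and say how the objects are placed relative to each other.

A is a table with a 890×527 mm rectangular top, 50 mm thick, top surface at z = 757 mm, supported by four round legs of 72 mm diameter, each leg's bounding box inset 30 mm from the nearest pair of top edges, running from the floor.

B is a four-legged stool. The seat is a 256×319×40 mm slab whose top surface is at z = 396 mm; four square legs, each 28×28 mm in cross-section, run from the floor (z = 0) to the underside of the seat, each flush with a corner of the seat. Four stretchers, 28 mm wide and 23 mm tall, connect adjacent legs with their undersides at z = 173 mm, each running between the inner faces of the legs it joins and aligned with the legs' outer faces on the other axis.

Three stools sit around the table at the −y, +y, −x sides.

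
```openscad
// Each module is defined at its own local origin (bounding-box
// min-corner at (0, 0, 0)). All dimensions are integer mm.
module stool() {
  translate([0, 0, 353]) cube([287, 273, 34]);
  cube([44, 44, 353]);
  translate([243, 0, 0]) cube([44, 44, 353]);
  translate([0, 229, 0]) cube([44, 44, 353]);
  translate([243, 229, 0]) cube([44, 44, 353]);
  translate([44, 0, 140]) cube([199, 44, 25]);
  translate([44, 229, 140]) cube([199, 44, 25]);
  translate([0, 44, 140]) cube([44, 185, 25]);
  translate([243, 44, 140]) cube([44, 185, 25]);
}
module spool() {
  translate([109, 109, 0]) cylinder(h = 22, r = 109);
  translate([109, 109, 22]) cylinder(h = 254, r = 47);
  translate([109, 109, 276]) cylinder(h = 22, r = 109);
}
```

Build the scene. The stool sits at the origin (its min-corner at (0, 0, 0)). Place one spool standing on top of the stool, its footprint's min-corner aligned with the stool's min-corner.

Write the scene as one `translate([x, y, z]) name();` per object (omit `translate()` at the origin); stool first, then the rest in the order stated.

stool();
translate([0, 0, 387]) spool();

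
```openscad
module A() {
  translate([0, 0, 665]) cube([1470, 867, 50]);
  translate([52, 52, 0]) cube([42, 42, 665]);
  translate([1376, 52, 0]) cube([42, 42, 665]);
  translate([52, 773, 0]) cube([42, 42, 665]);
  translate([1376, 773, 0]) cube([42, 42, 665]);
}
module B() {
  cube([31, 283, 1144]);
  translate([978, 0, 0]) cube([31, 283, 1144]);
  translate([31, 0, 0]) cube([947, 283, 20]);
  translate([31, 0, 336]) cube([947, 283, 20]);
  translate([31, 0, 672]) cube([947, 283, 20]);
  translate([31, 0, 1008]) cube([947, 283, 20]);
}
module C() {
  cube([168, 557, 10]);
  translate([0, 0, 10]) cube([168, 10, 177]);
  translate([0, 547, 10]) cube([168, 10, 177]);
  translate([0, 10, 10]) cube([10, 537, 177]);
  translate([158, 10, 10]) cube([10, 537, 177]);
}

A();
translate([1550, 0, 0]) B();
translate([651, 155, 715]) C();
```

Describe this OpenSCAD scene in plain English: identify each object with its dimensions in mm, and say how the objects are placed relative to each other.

A is a table: top 1470 mm (x) × 867 mm (y), 50 mm thick, upper face at z = 715 mm, on four 42×42 mm square legs, each inset 52 mm from the nearest pair of top edges, running from z = 0 to the bottom of the top.

B is a bookshelf 1009 mm wide overall, 283 mm deep and 1144 mm tall. The two sides are 31 mm thick vertical panels. 4 horizontal shelves of 20 mm thickness span between the inner faces of the sides; the lowest shelf sits on the floor and shelves are stacked with a clear vertical gap of 316 mm between each pair.

C is an open storage box with external size 168×557×187 mm and wall thickness 10 mm (the base is also 10 mm thick). The base covers the whole footprint; the four walls stand on the base, with the y-facing walls full-width and the x-facing walls fitting between their inner faces.

The bookshelf is on the floor beside the table on its +x side. The open box is on top of the table, centred.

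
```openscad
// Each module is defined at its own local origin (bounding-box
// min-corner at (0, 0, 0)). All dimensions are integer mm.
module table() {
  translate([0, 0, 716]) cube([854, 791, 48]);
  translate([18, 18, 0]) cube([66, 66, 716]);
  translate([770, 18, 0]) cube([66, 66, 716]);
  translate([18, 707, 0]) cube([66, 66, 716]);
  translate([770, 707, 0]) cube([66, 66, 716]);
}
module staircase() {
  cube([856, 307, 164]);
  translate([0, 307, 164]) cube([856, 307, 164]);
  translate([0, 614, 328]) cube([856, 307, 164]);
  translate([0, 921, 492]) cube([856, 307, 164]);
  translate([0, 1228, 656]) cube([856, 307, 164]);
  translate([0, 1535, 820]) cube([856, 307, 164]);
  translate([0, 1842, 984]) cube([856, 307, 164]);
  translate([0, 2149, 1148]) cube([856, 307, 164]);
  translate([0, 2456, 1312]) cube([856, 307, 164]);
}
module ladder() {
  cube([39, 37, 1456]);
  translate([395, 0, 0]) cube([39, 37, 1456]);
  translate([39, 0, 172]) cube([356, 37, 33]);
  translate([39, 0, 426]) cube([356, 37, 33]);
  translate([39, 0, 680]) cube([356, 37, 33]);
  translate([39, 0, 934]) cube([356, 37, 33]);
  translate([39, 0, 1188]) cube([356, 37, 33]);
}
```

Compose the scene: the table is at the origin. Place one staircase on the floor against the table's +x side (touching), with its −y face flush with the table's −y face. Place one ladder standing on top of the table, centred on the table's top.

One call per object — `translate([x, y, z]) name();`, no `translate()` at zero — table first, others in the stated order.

table();
translate([854, 0, 0]) staircase();
translate([210, 377, 764]) ladder();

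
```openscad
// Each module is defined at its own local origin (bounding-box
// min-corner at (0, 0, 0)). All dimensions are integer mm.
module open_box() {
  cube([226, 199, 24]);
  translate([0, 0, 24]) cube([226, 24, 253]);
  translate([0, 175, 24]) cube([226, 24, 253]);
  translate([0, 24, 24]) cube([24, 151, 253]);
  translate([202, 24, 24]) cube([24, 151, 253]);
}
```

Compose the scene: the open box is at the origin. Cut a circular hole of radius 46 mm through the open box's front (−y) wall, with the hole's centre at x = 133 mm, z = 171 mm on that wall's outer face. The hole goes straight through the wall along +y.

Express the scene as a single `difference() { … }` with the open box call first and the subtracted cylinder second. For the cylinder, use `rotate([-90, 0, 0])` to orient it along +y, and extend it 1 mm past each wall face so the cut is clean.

difference() {
  open_box();
  translate([133, -1, 171]) rotate([-90, 0, 0]) cylinder(h = 26, r = 46);
}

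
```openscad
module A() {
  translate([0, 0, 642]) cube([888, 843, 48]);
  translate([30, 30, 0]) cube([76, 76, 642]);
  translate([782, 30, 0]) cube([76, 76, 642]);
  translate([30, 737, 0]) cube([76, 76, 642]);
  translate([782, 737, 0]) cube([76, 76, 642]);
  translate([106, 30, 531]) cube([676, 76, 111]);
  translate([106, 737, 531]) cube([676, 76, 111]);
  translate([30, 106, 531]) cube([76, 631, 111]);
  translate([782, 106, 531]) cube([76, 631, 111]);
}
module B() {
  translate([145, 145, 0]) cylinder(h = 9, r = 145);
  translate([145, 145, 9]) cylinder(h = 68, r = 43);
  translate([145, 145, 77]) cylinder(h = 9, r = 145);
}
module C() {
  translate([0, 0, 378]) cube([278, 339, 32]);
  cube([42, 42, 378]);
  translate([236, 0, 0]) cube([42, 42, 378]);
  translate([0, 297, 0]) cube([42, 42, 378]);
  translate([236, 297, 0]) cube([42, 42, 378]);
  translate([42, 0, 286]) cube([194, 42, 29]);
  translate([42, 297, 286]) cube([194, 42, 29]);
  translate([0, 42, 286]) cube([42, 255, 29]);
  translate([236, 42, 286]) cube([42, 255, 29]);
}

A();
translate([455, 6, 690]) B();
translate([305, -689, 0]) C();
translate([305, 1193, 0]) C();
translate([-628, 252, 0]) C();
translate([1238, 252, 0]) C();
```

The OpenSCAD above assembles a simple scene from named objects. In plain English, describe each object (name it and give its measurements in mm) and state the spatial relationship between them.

A is a table: top 888 mm (x) × 843 mm (y), 48 mm thick, upper face at z = 690 mm, on four 76×76 mm square legs, each inset 30 mm from the nearest pair of top edges, running from z = 0 to the bottom of the top. Four apron rails, 76 mm thick and 111 mm tall, run between adjacent legs with their top edges flush with the underside of the top and their outer faces flush with the legs' outer faces.

B is a spool: two coaxial disc flanges of radius 145 mm and thickness 9 mm, joined by a core cylinder of radius 43 mm and height 68 mm. The lower flange rests on z = 0 and the three cylinders share a vertical axis.

C is a four-legged stool. The seat is a 278×339×32 mm slab whose top surface is at z = 410 mm; four square legs, each 42×42 mm in cross-section, run from the floor (z = 0) to the underside of the seat, each flush with a corner of the seat. Four stretchers, 42 mm wide and 29 mm tall, connect adjacent legs with their undersides at z = 286 mm, each running between the inner faces of the legs it joins and aligned with the legs' outer faces on the other axis.

The spool is on top of the table. Four stools sit around the table at the −y, +y, −x, +x sides.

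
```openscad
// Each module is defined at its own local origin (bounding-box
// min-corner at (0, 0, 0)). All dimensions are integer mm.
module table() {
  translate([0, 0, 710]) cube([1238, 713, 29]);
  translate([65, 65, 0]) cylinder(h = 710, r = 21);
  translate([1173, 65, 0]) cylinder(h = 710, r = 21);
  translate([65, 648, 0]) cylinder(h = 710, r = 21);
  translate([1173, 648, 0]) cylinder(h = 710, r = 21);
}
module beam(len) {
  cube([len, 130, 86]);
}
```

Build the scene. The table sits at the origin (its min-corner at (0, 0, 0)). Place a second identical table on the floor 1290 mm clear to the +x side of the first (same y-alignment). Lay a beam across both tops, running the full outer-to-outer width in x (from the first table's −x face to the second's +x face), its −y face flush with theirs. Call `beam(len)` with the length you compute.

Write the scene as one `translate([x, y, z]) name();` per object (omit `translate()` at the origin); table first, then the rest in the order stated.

table();
translate([2528, 0, 0]) table();
translate([0, 0, 739]) beam(3766);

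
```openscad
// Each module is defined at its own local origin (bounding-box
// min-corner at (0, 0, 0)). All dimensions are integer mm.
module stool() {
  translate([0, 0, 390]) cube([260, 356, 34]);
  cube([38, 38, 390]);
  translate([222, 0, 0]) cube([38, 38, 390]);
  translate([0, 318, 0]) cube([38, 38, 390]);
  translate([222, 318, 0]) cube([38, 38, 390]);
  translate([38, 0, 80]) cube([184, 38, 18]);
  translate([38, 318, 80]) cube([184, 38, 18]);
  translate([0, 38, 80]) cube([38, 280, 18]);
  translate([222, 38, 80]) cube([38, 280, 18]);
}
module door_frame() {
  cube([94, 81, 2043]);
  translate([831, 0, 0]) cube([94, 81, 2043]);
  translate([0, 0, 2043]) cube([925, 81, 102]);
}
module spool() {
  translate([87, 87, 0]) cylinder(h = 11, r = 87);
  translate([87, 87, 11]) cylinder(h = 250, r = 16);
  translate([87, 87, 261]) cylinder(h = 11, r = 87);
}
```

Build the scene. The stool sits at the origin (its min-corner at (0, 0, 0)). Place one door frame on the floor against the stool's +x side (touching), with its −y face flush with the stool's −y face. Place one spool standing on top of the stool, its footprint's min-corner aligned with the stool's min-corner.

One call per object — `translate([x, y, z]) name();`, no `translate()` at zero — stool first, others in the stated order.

stool();
translate([260, 0, 0]) door_frame();
translate([0, 0, 424]) spool();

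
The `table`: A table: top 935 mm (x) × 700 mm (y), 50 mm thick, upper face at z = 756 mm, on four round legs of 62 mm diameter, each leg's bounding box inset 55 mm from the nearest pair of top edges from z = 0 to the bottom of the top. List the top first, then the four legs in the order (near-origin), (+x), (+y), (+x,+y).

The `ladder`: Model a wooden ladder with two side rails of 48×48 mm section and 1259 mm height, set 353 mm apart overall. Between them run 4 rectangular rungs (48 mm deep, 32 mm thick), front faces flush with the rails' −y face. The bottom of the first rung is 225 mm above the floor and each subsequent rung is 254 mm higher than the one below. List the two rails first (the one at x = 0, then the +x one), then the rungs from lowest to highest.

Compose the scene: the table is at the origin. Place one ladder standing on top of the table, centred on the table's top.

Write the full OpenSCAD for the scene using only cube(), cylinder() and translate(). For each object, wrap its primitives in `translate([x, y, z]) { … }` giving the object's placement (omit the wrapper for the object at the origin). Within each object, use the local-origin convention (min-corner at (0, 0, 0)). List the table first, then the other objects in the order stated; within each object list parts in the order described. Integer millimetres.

translate([0, 0, 706]) cube([935, 700, 50]);
translate([86, 86, 0]) cylinder(h = 706, r = 31);
translate([849, 86, 0]) cylinder(h = 706, r = 31);
translate([86, 614, 0]) cylinder(h = 706, r = 31);
translate([849, 614, 0]) cylinder(h = 706, r = 31);
translate([291, 326, 756]) {
  cube([48, 48, 1259]);
  translate([305, 0, 0]) cube([48, 48, 1259]);
  translate([48, 0, 225]) cube([257, 48, 32]);
  translate([48, 0, 479]) cube([257, 48, 32]);
  translate([48, 0, 733]) cube([257, 48, 32]);
  translate([48, 0, 987]) cube([257, 48, 32]);
}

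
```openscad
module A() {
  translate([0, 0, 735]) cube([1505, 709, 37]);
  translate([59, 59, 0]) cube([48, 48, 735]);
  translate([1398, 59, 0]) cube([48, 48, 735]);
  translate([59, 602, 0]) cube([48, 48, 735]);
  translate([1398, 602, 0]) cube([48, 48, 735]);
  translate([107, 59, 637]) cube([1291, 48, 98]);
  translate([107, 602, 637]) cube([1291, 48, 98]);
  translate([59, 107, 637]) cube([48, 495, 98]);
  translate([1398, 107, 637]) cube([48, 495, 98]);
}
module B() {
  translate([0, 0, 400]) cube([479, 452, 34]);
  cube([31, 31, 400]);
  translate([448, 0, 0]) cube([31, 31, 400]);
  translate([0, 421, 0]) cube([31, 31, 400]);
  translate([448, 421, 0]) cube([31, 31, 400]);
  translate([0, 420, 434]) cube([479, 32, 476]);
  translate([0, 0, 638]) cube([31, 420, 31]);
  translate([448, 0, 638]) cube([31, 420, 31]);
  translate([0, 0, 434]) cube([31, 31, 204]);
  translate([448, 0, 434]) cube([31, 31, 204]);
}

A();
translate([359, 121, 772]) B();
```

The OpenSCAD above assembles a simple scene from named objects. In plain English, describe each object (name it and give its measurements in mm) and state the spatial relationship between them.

A is a table with a 1505×709 mm rectangular top, 37 mm thick, top surface at z = 772 mm, supported by four 48×48 mm square legs, each inset 59 mm from the nearest pair of top edges, running from the floor. Four apron rails, 48 mm thick and 98 mm tall, run between adjacent legs with their top edges flush with the underside of the top and their outer faces flush with the legs' outer faces.

B is a chair: 479×452 mm seat, 34 mm thick, top at z = 434 mm, on four 31 mm square corner legs flush with the seat edges. A 32 mm thick backrest slab spans the full seat width, extending 476 mm above the seat top, its back face flush with the seat's +y edge. Two armrests of 31×31 mm section run along each side from the seat's front edge to the front of the backrest, top faces 235 mm above the seat top and outer faces flush with the seat's x-edges; a 31×31 mm post under the front of each armrest stands on the seat at the front corner.

The chair is on top of the table.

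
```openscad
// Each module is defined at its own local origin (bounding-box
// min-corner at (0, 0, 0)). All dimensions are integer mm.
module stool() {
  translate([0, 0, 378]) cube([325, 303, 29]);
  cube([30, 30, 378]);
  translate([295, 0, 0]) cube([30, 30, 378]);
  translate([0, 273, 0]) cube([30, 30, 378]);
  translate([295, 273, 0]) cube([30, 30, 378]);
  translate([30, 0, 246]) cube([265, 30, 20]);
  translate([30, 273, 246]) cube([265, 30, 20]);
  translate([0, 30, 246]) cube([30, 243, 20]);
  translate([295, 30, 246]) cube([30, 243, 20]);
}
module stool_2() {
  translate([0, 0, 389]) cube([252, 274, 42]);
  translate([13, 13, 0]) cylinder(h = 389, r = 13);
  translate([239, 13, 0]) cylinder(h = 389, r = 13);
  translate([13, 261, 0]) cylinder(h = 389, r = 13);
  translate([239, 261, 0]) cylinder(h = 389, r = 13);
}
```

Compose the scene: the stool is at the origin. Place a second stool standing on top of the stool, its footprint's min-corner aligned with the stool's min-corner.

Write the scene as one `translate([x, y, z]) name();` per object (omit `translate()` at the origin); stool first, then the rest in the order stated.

stool();
translate([0, 0, 407]) stool_2();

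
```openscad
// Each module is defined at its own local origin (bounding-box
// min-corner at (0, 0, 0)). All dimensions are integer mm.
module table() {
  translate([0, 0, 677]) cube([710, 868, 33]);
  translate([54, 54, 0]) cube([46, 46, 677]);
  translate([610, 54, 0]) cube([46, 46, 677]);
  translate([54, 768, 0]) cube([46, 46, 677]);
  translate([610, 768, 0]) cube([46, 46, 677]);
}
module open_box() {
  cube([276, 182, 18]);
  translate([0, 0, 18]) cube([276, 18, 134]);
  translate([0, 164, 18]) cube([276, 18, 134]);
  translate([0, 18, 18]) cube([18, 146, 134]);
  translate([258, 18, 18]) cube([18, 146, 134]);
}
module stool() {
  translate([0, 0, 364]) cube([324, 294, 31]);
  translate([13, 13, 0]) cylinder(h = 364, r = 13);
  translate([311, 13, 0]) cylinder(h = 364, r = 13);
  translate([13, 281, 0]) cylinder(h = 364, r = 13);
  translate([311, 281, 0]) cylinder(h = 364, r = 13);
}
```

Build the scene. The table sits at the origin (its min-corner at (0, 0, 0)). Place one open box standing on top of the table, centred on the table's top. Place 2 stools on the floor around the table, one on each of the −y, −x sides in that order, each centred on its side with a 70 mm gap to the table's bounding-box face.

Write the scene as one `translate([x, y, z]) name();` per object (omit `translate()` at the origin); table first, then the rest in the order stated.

table();
translate([217, 343, 710]) open_box();
translate([193, -364, 0]) stool();
translate([-394, 287, 0]) stool();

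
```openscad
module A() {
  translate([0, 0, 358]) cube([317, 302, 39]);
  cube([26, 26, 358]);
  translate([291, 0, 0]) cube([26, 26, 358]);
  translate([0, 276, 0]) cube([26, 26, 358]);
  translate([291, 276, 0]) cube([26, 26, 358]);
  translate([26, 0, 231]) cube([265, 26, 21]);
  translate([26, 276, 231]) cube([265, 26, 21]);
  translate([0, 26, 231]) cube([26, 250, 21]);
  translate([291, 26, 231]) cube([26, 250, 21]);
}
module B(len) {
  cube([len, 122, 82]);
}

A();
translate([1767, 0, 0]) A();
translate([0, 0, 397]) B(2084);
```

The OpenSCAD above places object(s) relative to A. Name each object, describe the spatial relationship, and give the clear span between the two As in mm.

A is a stool. B is a beam. A beam spans the tops of two stools. The clear span between the two stools is 1450 mm.

Second stool starts at x = 1767; first ends at x = 317; clear span = 1767 − 317 = 1450 mm.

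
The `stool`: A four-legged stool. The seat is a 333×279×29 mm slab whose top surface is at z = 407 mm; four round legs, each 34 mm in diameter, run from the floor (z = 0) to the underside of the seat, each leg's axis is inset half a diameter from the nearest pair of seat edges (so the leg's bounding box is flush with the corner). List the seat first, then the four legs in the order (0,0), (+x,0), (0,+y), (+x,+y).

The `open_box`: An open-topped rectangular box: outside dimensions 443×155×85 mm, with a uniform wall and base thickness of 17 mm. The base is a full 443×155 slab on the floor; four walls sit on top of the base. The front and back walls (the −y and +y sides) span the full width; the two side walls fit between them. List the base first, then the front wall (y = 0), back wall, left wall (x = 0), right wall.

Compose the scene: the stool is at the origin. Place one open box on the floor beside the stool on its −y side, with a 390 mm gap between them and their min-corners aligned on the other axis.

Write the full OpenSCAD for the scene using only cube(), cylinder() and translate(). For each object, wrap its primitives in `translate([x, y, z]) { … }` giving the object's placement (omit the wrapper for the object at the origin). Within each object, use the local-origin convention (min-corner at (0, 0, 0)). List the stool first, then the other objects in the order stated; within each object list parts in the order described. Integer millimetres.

translate([0, 0, 378]) cube([333, 279, 29]);
translate([17, 17, 0]) cylinder(h = 378, r = 17);
translate([316, 17, 0]) cylinder(h = 378, r = 17);
translate([17, 262, 0]) cylinder(h = 378, r = 17);
translate([316, 262, 0]) cylinder(h = 378, r = 17);
translate([0, -545, 0]) {
  cube([443, 155, 17]);
  translate([0, 0, 17]) cube([443, 17, 68]);
  translate([0, 138, 17]) cube([443, 17, 68]);
  translate([0, 17, 17]) cube([17, 121, 68]);
  translate([426, 17, 17]) cube([17, 121, 68]);
}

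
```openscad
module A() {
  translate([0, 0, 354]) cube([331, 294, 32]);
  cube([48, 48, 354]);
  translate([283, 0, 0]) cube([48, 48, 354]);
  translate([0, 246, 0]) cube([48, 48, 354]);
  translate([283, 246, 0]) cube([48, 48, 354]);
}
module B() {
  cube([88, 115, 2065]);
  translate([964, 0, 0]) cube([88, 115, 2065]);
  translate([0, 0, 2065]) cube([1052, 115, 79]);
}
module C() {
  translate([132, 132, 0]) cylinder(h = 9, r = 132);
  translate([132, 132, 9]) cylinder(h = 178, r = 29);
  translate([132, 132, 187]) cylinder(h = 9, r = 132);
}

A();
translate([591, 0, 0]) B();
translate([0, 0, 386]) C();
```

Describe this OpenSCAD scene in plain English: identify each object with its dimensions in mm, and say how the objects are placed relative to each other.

A is a four-legged stool. The seat is a 331×294×32 mm slab whose top surface is at z = 386 mm; four square legs, each 48×48 mm in cross-section, run from the floor (z = 0) to the underside of the seat, each flush with a corner of the seat.

B is a door frame. The clear opening is 876 mm wide and 2065 mm high. Two 88 mm wide jambs, 115 mm deep, stand either side of the opening from the floor to the top of the opening. A 79 mm thick head sits across the top of both jambs, spanning the full outside width of the frame.

C is a spool: two coaxial disc flanges of radius 132 mm and thickness 9 mm, joined by a core cylinder of radius 29 mm and height 178 mm. The lower flange rests on z = 0 and the three cylinders share a vertical axis.

The door frame is on the floor beside the stool on its +x side. The spool is on top of the stool.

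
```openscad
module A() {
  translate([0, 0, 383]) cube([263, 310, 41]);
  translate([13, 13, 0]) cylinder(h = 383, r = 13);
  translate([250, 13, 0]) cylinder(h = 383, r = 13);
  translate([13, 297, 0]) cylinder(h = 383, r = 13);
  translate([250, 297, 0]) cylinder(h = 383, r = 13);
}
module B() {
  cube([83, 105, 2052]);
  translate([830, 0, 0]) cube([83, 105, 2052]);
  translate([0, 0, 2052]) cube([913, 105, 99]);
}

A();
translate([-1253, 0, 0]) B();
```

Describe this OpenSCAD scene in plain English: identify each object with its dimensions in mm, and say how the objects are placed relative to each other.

A is a four-legged stool. The seat is a 263×310×41 mm slab whose top surface is at z = 424 mm; four round legs, each 26 mm in diameter, run from the floor (z = 0) to the underside of the seat, each leg's axis is inset half a diameter from the nearest pair of seat edges (so the leg's bounding box is flush with the corner).

B is a rectangular door frame: two vertical jambs of 83×105 mm section, 2052 mm tall, with a clear opening 747 mm wide between their inner faces. A header 99 mm tall and 105 mm deep lies on top of the jambs and spans the full outside width.

The door frame is on the floor beside the stool on its −x side.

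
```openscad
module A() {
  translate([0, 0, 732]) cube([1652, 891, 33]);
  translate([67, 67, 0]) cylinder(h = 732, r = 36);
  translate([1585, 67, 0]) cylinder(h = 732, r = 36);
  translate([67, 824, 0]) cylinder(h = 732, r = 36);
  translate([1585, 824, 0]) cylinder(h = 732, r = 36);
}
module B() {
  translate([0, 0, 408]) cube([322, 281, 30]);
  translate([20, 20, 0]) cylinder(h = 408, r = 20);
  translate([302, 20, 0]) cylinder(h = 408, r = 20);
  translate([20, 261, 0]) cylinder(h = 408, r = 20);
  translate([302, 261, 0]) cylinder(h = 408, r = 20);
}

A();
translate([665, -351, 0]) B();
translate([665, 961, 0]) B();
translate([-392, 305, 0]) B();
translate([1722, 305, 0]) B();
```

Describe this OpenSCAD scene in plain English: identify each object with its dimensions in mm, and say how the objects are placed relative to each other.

A is a table: top 1652 mm (x) × 891 mm (y), 33 mm thick, upper face at z = 765 mm, on four round legs of 72 mm diameter, each leg's bounding box inset 31 mm from the nearest pair of top edges, running from z = 0 to the bottom of the top.

B is a simple wooden stool: a rectangular seat 322 mm (x) by 281 mm (y), 30 mm thick, top face at z = 438 mm, on four round legs, each 40 mm in diameter. The legs rest on z = 0, each leg's axis is inset half a diameter from the nearest pair of seat edges (so the leg's bounding box is flush with the corner).

Four stools sit around the table at the −y, +y, −x, +x sides.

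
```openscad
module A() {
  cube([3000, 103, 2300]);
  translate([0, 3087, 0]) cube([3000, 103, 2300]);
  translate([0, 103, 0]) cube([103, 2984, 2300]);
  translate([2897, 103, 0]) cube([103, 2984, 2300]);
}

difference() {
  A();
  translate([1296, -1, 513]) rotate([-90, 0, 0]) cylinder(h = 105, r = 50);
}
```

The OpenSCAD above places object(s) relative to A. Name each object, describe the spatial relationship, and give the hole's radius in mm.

The subtracted cylinder has r = 50 mm.

A is a house frame. The house frame has a circular hole through its front wall. The hole's radius is 50 mm.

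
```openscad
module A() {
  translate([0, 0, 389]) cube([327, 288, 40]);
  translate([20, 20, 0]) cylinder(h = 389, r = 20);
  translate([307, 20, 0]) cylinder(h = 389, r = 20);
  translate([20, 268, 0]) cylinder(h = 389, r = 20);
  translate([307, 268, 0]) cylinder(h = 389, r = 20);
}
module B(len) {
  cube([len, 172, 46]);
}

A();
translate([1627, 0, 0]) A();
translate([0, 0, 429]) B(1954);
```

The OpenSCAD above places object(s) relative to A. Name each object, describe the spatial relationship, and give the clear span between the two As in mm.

A is a stool. B is a beam. A beam spans the tops of two stools. The clear span between the two stools is 1300 mm.

Second stool starts at x = 1627; first ends at x = 327; clear span = 1627 − 327 = 1300 mm.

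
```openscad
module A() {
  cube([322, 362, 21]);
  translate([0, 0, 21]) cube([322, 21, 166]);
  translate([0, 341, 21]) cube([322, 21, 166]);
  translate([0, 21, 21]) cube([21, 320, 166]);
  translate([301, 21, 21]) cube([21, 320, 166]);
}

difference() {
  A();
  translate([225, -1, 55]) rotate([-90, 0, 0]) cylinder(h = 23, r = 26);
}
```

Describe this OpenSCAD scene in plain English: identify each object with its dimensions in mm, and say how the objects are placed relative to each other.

A is an open storage box with external size 322×362×187 mm and wall thickness 21 mm (the base is also 21 mm thick). The base covers the whole footprint; the four walls stand on the base, with the y-facing walls full-width and the x-facing walls fitting between their inner faces.

The open box has a circular hole of radius 26 mm through its front wall, centred at (x = 225, z = 55).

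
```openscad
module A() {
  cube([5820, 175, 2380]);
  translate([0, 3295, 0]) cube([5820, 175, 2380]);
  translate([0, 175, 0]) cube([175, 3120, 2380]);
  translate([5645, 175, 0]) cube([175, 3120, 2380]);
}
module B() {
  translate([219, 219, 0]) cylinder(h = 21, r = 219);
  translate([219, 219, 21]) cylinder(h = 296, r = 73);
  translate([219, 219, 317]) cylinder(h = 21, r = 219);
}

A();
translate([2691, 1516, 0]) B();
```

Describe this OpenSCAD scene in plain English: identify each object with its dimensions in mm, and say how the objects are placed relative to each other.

A is the wall frame of a small rectangular building: four walls, each 2380 mm tall and 175 mm thick, enclosing a footprint 5820 mm (x) by 3470 mm (y) outside-to-outside, with no floor or roof. The front and back walls (the −y and +y sides) span the full width; the two side walls fit between them.

B is a spool: two coaxial disc flanges of radius 219 mm and thickness 21 mm, joined by a core cylinder of radius 73 mm and height 296 mm. The lower flange rests on z = 0 and the three cylinders share a vertical axis.

The spool sits inside the house frame, centred.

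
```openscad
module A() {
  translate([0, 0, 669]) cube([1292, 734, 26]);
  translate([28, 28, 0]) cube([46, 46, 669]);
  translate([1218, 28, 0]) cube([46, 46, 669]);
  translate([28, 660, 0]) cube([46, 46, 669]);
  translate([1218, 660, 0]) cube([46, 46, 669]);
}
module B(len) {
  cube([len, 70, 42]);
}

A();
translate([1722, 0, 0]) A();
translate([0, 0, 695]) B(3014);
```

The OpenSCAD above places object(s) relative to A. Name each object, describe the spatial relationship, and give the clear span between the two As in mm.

A is a table. B is a beam. A beam spans the tops of two tables. The clear span between the two tables is 430 mm.

Second table starts at x = 1722; first ends at x = 1292; clear span = 1722 − 1292 = 430 mm.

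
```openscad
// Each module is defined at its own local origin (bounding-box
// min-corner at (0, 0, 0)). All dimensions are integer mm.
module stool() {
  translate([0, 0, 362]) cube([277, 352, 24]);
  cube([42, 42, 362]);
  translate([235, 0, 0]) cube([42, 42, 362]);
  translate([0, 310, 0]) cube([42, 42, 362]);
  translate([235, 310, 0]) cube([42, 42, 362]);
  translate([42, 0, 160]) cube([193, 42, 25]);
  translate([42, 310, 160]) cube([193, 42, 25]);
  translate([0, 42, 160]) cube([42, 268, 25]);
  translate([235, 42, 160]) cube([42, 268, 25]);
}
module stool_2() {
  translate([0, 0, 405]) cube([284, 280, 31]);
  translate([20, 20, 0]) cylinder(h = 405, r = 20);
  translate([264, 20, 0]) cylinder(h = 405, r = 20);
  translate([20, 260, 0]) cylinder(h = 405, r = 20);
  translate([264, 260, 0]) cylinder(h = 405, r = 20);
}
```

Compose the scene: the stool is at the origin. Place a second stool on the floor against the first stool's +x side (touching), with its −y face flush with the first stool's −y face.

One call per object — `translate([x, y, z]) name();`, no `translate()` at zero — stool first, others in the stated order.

stool();
translate([277, 0, 0]) stool_2();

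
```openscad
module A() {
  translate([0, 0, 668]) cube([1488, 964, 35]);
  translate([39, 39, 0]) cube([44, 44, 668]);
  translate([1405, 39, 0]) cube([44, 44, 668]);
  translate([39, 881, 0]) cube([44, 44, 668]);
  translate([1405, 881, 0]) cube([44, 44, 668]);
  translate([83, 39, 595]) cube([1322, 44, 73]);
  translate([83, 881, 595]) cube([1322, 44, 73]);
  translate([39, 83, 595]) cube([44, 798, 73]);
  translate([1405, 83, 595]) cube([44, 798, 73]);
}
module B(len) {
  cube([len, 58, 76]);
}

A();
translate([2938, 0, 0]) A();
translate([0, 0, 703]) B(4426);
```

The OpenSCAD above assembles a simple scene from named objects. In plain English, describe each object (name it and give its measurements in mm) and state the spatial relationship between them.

A is a table: top 1488 mm (x) × 964 mm (y), 35 mm thick, upper face at z = 703 mm, on four 44×44 mm square legs, each inset 39 mm from the nearest pair of top edges, running from z = 0 to the bottom of the top. Four apron rails, 44 mm thick and 73 mm tall, run between adjacent legs with their top edges flush with the underside of the top and their outer faces flush with the legs' outer faces.

B is a rectangular beam 4426 mm long (x), 58 mm deep (y), 76 mm thick (z).

The beam spans the tops of two tables placed 1450 mm apart, resting at z = 703 mm.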